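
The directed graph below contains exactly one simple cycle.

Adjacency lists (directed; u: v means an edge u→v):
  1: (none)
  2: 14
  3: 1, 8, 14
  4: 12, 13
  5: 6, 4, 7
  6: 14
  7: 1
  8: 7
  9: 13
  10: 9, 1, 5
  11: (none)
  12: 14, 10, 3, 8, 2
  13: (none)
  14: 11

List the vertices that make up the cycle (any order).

DFS with gray/black marking from 5:
5 gray
  6 gray
    14 gray
      11 gray
      11 black
    14 black
  6 black
  4 gray
    12 gray
      12→14: 14 black — skip
      10 gray
        9 gray
          13 gray
          13 black
        9 black
        1 gray
        1 black
        10→5: 5 is gray → back edge
Back edge closes the cycle 5 → 4 → 12 → 10 → 5; its vertices are {4, 5, 10, 12}.

4, 5, 10, 12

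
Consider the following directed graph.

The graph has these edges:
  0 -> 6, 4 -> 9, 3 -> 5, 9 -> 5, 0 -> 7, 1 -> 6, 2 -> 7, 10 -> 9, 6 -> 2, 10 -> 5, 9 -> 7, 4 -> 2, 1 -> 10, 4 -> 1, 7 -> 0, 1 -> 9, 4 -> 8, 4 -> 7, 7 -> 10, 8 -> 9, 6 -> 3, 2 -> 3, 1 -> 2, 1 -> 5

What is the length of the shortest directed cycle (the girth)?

2

For each vertex v, BFS finds the shortest path from v back to v.
The shortest such closed walk is 7 → 0 → 7, length 2.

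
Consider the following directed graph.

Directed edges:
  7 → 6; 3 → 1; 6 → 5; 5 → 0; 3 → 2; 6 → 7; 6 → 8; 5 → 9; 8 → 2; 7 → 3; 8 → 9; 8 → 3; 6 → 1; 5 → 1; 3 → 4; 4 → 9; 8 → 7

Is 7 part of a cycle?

7 is on a cycle iff 7 can reach itself via ≥1 edge.
7 → 6 → 7 — yes.

Yes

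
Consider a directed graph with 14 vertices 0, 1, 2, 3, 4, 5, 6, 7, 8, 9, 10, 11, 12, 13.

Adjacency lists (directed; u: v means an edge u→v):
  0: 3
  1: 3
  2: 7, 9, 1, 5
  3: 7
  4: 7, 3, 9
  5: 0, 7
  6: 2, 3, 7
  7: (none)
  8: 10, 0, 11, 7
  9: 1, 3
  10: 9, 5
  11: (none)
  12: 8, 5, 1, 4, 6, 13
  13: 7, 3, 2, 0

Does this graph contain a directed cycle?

No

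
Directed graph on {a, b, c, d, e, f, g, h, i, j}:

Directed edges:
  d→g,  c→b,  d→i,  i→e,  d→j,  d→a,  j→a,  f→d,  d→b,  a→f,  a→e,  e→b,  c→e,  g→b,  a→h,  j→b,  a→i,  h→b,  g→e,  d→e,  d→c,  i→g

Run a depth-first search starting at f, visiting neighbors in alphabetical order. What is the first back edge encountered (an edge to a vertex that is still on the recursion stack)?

DFS from f (visiting neighbors in alphabetical order); mark gray on enter, black on exit:
f gray
  d gray
    a gray
      e gray
        b gray
        b black
      e black
      a→f: f is gray → back edge
First back edge: a → f.

a→f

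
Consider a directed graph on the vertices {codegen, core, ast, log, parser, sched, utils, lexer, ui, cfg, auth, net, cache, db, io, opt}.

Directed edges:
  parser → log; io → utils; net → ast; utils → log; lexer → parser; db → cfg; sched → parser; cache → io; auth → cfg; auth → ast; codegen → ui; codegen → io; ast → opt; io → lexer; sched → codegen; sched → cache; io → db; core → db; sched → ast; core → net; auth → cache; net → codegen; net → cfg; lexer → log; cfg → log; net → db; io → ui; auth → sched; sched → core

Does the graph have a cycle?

DFS with white/gray/black marking, starting from auth:
auth gray
  ast gray
    opt gray
    opt black
  ast black
  sched gray
    core gray
      net gray
        db gray
          cfg gray
            log gray
            log black
          cfg black
        db black
        net→ast: ast black — skip
        net→cfg: cfg black — skip
        codegen gray
          io gray
            lexer gray
              lexer→log: log black — skip
              parser gray
                parser→log: log black — skip
              parser black
            lexer black
            ui gray
            ui black
            utils gray
              utils→log: log black — skip
            utils black
            io→db: db black — skip
          io black
          codegen→ui: ui black — skip
        codegen black
      net black
      core→db: db black — skip
    core black
    cache gray
      cache→io: io black — skip
    cache black
    sched→ast: ast black — skip
    sched→codegen: codegen black — skip
    sched→parser: parser black — skip
  sched black
  auth→cache: cache black — skip
  auth→cfg: cfg black — skip
auth black
Every edge goes to a white or black vertex — no back edge, so the graph is acyclic.

No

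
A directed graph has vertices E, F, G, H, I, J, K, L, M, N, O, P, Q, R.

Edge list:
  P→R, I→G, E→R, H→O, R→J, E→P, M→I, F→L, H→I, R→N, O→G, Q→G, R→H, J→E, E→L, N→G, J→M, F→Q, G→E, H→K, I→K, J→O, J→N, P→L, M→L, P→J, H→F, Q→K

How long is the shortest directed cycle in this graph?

For each vertex v, BFS finds the shortest path from v back to v.
The shortest such closed walk is P → J → E → P, length 3.

3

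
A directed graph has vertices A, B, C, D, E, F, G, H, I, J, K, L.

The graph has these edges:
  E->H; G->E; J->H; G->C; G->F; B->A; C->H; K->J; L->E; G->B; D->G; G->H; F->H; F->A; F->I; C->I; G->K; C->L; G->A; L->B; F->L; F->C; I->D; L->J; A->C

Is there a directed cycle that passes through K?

No

K lies on a cycle iff there is a path from K back to itself.
Exploring from K, it never reaches itself; equivalently, its strongly connected component is a singleton.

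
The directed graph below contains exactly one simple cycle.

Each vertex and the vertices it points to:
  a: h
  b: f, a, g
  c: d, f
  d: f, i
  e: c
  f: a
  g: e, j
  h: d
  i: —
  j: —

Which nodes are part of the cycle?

DFS with gray/black marking from a:
a gray
  h gray
    d gray
      f gray
        f→a: a is gray → back edge
Back edge closes the cycle a → h → d → f → a; its vertices are {a, d, f, h}.

a, d, f, h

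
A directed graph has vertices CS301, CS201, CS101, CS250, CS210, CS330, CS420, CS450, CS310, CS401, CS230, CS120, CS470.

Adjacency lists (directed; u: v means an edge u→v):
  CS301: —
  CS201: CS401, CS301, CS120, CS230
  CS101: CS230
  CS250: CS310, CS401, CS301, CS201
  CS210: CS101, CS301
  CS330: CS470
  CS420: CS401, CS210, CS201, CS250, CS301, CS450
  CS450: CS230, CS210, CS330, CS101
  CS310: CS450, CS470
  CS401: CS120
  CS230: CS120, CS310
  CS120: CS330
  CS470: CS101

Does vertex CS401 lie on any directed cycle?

CS401 lies on a cycle iff there is a path from CS401 back to itself.
Exploring from CS401, it never reaches itself; equivalently, its strongly connected component is a singleton.

No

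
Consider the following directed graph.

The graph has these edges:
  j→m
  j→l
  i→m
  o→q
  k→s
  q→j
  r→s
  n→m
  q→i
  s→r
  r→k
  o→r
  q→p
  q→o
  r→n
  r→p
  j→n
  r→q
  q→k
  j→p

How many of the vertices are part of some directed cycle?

A vertex is on a directed cycle iff it belongs to a strongly connected component of size ≥ 2 (or has a self-loop).
The vertices on cycles are {k, o, q, r, s} — 5 in total.

5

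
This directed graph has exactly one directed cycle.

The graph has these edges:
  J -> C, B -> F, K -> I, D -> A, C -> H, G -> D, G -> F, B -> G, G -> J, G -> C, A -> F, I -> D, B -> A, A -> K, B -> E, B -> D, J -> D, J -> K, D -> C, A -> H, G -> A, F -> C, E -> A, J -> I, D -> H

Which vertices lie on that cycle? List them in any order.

A, D, I, K

DFS with gray/black marking from A:
A gray
  F gray
    C gray
      H gray
      H black
    C black
  F black
  K gray
    I gray
      D gray
        D→H: H black — skip
        D→C: C black — skip
        D→A: A is gray → back edge
Back edge closes the cycle A → K → I → D → A; its vertices are {A, D, I, K}.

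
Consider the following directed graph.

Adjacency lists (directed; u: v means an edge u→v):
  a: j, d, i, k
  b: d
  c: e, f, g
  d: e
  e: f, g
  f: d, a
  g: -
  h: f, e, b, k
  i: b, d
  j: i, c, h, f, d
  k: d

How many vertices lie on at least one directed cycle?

A vertex is on a directed cycle iff it belongs to a strongly connected component of size ≥ 2 (or has a self-loop).
The vertices on cycles are {a, b, c, d, e, f, h, i, j, k} — 10 in total.

10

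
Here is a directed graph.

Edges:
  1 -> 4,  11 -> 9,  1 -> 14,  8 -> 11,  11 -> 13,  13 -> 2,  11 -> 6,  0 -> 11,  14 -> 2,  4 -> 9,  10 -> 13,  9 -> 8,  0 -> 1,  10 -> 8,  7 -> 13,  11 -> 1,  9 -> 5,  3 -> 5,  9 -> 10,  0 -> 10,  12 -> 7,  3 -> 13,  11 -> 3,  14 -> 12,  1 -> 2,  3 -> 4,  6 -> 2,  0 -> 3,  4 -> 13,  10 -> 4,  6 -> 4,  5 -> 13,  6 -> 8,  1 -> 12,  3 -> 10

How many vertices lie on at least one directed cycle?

A vertex is on a directed cycle iff it belongs to a strongly connected component of size ≥ 2 (or has a self-loop).
The vertices on cycles are {1, 3, 4, 6, 8, 9, 10, 11} — 8 in total.

8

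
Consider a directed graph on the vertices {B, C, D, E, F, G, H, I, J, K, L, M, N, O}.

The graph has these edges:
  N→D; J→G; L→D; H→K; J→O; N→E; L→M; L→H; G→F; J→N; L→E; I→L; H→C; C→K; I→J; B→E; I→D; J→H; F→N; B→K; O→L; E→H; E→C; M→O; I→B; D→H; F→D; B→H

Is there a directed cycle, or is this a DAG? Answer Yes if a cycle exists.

DFS with white/gray/black marking, starting from K:
K gray
K black
B gray
  H gray
    C gray
      C→K: K black — skip
    C black
    H→K: K black — skip
  H black
  B→K: K black — skip
  E gray
    E→H: H black — skip
    E→C: C black — skip
  E black
B black
D gray
  D→H: H black — skip
D black
F gray
  F→D: D black — skip
  N gray
    N→D: D black — skip
    N→E: E black — skip
  N black
F black
G gray
  G→F: F black — skip
G black
I gray
  I→B: B black — skip
  J gray
    O gray
      L gray
        L→E: E black — skip
        L→H: H black — skip
        L→D: D black — skip
        M gray
          M→O: O is gray → back edge
Back edge found, so a cycle exists: O → L → M → O.

Yes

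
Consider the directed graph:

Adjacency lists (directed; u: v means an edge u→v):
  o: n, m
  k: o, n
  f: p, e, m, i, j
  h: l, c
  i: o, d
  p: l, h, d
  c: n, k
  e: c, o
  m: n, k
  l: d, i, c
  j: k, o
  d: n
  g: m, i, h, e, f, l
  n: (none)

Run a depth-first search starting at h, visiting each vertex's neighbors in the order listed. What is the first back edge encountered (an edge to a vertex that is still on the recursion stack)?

k->o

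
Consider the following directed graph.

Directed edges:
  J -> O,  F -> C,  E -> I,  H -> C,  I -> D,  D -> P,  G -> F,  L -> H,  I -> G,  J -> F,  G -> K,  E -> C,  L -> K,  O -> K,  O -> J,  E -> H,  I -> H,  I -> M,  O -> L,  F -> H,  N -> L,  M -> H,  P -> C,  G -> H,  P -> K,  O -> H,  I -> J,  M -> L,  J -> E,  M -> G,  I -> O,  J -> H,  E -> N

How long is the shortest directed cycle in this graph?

For each vertex v, BFS finds the shortest path from v back to v.
The shortest such closed walk is J → O → J, length 2.

2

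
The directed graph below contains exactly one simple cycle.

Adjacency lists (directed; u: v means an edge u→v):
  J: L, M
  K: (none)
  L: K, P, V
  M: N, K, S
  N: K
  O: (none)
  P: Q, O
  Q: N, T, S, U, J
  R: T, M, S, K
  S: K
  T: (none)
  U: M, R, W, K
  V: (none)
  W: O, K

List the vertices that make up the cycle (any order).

DFS with gray/black marking from Q:
Q gray
  N gray
    K gray
    K black
  N black
  T gray
  T black
  S gray
    S→K: K black — skip
  S black
  U gray
    M gray
      M→N: N black — skip
      M→K: K black — skip
      M→S: S black — skip
    M black
    R gray
      R→T: T black — skip
      R→M: M black — skip
      R→S: S black — skip
      R→K: K black — skip
    R black
    W gray
      O gray
      O black
      W→K: K black — skip
    W black
    U→K: K black — skip
  U black
  J gray
    L gray
      L→K: K black — skip
      P gray
        P→Q: Q is gray → back edge
Back edge closes the cycle Q → J → L → P → Q; its vertices are {J, L, P, Q}.

J, L, P, Q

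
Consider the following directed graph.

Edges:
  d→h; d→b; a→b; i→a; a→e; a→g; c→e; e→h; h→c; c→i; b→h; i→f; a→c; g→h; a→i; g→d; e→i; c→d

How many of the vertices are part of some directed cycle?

A vertex is on a directed cycle iff it belongs to a strongly connected component of size ≥ 2 (or has a self-loop).
The vertices on cycles are {a, b, c, d, e, g, h, i} — 8 in total.

8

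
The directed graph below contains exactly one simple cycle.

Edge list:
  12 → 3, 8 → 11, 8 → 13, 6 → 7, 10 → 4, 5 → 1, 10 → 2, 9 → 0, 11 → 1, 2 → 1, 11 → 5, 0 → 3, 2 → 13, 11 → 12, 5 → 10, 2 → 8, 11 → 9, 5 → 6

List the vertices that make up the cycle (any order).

DFS with gray/black marking from 11:
11 gray
  1 gray
  1 black
  9 gray
    0 gray
      3 gray
      3 black
    0 black
  9 black
  5 gray
    6 gray
      7 gray
      7 black
    6 black
    5→1: 1 black — skip
    10 gray
      4 gray
      4 black
      2 gray
        8 gray
          8→11: 11 is gray → back edge
Back edge closes the cycle 11 → 5 → 10 → 2 → 8 → 11; its vertices are {2, 5, 8, 10, 11}.

2, 5, 8, 10, 11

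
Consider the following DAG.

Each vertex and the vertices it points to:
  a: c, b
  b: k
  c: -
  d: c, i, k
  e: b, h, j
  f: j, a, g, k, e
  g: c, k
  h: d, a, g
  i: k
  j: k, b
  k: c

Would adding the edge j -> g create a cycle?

Adding j→g creates a cycle iff g can already reach j.
Explore from g: no path reaches j. The graph stays acyclic.

No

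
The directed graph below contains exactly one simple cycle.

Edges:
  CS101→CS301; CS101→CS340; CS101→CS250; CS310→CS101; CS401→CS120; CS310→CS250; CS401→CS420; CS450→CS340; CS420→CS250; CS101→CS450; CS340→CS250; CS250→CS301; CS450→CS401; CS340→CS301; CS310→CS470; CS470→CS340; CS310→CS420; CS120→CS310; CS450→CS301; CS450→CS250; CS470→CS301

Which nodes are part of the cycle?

CS101, CS120, CS310, CS401, CS450

DFS with gray/black marking from CS401:
CS401 gray
  CS420 gray
    CS250 gray
      CS301 gray
      CS301 black
    CS250 black
  CS420 black
  CS120 gray
    CS310 gray
      CS310→CS420: CS420 black — skip
      CS310→CS250: CS250 black — skip
      CS101 gray
        CS101→CS301: CS301 black — skip
        CS340 gray
          CS340→CS250: CS250 black — skip
          CS340→CS301: CS301 black — skip
        CS340 black
        CS101→CS250: CS250 black — skip
        CS450 gray
          CS450→CS250: CS250 black — skip
          CS450→CS340: CS340 black — skip
          CS450→CS401: CS401 is gray → back edge
Back edge closes the cycle CS401 → CS120 → CS310 → CS101 → CS450 → CS401; its vertices are {CS101, CS120, CS310, CS401, CS450}.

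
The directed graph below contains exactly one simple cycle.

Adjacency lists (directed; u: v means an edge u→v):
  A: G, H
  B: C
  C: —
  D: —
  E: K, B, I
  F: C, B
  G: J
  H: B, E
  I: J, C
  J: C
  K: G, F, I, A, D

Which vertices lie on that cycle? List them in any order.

DFS with gray/black marking from K:
K gray
  G gray
    J gray
      C gray
      C black
    J black
  G black
  F gray
    F→C: C black — skip
    B gray
      B→C: C black — skip
    B black
  F black
  I gray
    I→J: J black — skip
    I→C: C black — skip
  I black
  A gray
    A→G: G black — skip
    H gray
      H→B: B black — skip
      E gray
        E→K: K is gray → back edge
Back edge closes the cycle K → A → H → E → K; its vertices are {A, E, H, K}.

A, E, H, K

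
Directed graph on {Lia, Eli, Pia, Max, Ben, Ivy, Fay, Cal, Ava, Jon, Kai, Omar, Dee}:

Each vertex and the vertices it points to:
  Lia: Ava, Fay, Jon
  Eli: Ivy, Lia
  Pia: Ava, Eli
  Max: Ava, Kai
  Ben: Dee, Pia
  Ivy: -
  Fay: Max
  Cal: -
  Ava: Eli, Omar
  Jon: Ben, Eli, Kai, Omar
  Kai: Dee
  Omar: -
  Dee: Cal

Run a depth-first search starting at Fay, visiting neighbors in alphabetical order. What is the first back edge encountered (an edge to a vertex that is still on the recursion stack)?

DFS from Fay (visiting neighbors in alphabetical order); mark gray on enter, black on exit:
Fay gray
  Max gray
    Ava gray
      Eli gray
        Ivy gray
        Ivy black
        Lia gray
          Lia→Ava: Ava is gray → back edge
First back edge: Lia → Ava.

Lia->Ava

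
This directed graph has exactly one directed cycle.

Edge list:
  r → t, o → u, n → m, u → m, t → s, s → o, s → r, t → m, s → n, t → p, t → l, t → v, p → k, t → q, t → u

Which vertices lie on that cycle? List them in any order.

DFS with gray/black marking from t:
t gray
  m gray
  m black
  v gray
  v black
  q gray
  q black
  s gray
    n gray
      n→m: m black — skip
    n black
    r gray
      r→t: t is gray → back edge
Back edge closes the cycle t → s → r → t; its vertices are {r, s, t}.

r, s, t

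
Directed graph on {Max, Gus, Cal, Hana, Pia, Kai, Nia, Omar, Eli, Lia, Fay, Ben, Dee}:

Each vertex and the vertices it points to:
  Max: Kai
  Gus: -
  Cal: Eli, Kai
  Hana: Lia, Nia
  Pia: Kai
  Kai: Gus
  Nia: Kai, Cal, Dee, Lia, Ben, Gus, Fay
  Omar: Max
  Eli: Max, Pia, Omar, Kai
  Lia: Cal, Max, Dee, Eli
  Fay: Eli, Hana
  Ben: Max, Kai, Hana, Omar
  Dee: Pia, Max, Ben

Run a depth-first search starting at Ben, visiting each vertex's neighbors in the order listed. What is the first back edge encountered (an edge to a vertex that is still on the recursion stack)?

Dee->Ben

DFS from Ben (visiting each vertex's neighbors in the order listed); mark gray on enter, black on exit:
Ben gray
  Max gray
    Kai gray
      Gus gray
      Gus black
    Kai black
  Max black
  Ben→Kai: Kai black — skip
  Hana gray
    Lia gray
      Cal gray
        Eli gray
          Eli→Max: Max black — skip
          Pia gray
            Pia→Kai: Kai black — skip
          Pia black
          Omar gray
            Omar→Max: Max black — skip
          Omar black
          Eli→Kai: Kai black — skip
        Eli black
        Cal→Kai: Kai black — skip
      Cal black
      Lia→Max: Max black — skip
      Dee gray
        Dee→Pia: Pia black — skip
        Dee→Max: Max black — skip
        Dee→Ben: Ben is gray → back edge
First back edge: Dee → Ben.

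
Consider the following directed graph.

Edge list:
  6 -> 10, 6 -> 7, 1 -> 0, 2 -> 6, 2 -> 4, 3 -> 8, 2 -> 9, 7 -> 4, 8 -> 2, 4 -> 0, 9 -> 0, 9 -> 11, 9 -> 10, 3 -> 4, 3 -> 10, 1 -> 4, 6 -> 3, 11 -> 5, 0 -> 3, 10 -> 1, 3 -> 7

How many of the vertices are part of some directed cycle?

10

A vertex is on a directed cycle iff it belongs to a strongly connected component of size ≥ 2 (or has a self-loop).
The vertices on cycles are {0, 1, 2, 3, 4, 6, 7, 8, 9, 10} — 10 in total.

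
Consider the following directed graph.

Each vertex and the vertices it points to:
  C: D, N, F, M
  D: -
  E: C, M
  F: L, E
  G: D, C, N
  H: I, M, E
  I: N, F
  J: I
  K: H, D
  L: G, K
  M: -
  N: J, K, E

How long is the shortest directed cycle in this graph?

For each vertex v, BFS finds the shortest path from v back to v.
The shortest such closed walk is C → F → E → C, length 3.

3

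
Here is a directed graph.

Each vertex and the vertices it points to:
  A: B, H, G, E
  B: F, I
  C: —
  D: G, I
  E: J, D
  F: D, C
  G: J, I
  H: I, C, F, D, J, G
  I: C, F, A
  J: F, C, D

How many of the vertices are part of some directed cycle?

A vertex is on a directed cycle iff it belongs to a strongly connected component of size ≥ 2 (or has a self-loop).
The vertices on cycles are {A, B, D, E, F, G, H, I, J} — 9 in total.

9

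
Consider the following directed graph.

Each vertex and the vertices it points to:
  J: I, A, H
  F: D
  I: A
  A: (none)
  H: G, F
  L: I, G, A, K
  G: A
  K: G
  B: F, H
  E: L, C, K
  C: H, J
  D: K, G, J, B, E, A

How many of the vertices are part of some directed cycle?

A vertex is on a directed cycle iff it belongs to a strongly connected component of size ≥ 2 (or has a self-loop).
The vertices on cycles are {B, C, D, E, F, H, J} — 7 in total.

7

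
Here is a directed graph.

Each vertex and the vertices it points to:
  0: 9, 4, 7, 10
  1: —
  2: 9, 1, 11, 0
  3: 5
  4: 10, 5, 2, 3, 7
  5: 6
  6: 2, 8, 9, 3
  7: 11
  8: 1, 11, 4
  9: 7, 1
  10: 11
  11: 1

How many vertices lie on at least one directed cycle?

7

A vertex is on a directed cycle iff it belongs to a strongly connected component of size ≥ 2 (or has a self-loop).
The vertices on cycles are {0, 2, 3, 4, 5, 6, 8} — 7 in total.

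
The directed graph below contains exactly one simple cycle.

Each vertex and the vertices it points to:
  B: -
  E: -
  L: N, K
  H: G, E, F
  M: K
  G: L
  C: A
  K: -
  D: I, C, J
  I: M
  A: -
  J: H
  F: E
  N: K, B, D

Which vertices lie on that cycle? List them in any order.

D, G, H, J, L, N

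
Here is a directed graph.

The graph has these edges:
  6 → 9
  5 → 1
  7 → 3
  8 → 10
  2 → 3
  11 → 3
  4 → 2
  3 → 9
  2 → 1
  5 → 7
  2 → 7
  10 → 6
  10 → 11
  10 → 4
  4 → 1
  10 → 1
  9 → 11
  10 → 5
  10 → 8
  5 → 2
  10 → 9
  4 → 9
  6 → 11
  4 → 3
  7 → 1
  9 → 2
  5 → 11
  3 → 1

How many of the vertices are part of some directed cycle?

7

A vertex is on a directed cycle iff it belongs to a strongly connected component of size ≥ 2 (or has a self-loop).
The vertices on cycles are {2, 3, 7, 8, 9, 10, 11} — 7 in total.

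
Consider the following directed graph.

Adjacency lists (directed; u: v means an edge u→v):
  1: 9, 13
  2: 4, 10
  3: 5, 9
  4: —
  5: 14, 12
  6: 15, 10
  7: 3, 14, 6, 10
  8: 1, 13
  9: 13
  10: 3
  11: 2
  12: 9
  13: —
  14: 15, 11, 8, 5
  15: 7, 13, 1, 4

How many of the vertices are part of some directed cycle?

9

A vertex is on a directed cycle iff it belongs to a strongly connected component of size ≥ 2 (or has a self-loop).
The vertices on cycles are {2, 3, 5, 6, 7, 10, 11, 14, 15} — 9 in total.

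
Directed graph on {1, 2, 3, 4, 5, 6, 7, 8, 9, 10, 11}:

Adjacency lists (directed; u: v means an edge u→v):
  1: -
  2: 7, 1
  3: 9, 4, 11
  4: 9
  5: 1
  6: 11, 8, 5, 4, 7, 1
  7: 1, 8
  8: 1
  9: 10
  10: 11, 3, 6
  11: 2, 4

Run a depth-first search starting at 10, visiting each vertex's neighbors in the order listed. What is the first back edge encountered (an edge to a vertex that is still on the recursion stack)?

9->10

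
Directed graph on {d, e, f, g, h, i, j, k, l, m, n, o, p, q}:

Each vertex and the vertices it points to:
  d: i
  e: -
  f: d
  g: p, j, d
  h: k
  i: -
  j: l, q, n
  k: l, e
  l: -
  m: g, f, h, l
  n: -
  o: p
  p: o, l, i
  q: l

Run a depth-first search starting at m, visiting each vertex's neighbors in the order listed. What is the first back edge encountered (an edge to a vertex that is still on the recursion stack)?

DFS from m (visiting each vertex's neighbors in the order listed); mark gray on enter, black on exit:
m gray
  g gray
    p gray
      o gray
        o→p: p is gray → back edge
First back edge: o → p.

o->p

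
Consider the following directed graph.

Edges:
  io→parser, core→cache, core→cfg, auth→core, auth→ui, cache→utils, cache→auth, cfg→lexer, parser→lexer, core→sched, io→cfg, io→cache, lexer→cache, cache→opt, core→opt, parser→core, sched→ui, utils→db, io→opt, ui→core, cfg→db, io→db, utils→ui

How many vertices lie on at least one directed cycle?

8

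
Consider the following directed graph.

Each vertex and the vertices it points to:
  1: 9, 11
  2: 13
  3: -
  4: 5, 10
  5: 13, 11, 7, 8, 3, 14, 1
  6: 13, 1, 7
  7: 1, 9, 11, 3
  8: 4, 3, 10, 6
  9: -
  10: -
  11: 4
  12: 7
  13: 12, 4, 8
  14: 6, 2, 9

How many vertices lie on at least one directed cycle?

11

A vertex is on a directed cycle iff it belongs to a strongly connected component of size ≥ 2 (or has a self-loop).
The vertices on cycles are {1, 2, 4, 5, 6, 7, 8, 11, 12, 13, 14} — 11 in total.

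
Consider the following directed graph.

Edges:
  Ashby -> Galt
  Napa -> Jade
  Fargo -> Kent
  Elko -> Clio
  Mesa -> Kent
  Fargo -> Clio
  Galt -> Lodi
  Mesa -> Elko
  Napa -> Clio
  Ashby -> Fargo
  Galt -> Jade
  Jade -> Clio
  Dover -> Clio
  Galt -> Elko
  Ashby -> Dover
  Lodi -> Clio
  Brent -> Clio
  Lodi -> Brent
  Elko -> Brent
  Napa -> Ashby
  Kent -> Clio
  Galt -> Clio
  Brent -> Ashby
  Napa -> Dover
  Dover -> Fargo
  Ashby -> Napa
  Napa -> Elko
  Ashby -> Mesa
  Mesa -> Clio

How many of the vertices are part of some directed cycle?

7

A vertex is on a directed cycle iff it belongs to a strongly connected component of size ≥ 2 (or has a self-loop).
The vertices on cycles are {Elko, Galt, Lodi, Mesa, Napa, Ashby, Brent} — 7 in total.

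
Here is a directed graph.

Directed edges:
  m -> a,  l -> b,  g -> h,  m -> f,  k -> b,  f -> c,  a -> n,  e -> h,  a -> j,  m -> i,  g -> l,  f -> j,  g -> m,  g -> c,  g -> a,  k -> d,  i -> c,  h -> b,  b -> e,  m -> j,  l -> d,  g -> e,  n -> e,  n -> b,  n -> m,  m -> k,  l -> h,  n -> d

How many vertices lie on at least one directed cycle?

6

A vertex is on a directed cycle iff it belongs to a strongly connected component of size ≥ 2 (or has a self-loop).
The vertices on cycles are {a, b, e, h, m, n} — 6 in total.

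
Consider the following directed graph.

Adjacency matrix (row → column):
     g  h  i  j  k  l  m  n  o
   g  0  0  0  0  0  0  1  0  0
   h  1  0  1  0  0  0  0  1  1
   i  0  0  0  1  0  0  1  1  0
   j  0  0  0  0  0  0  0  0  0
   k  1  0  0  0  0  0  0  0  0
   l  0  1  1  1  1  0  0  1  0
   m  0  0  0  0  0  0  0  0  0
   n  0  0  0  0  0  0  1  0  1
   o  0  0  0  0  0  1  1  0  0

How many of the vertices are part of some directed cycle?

5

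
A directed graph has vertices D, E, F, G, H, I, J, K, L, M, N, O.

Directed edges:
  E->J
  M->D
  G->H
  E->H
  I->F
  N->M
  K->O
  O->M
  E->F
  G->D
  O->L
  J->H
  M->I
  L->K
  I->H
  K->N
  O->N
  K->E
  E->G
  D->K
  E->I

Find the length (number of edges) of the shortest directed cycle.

3

For each vertex v, BFS finds the shortest path from v back to v.
The shortest such closed walk is O → L → K → O, length 3.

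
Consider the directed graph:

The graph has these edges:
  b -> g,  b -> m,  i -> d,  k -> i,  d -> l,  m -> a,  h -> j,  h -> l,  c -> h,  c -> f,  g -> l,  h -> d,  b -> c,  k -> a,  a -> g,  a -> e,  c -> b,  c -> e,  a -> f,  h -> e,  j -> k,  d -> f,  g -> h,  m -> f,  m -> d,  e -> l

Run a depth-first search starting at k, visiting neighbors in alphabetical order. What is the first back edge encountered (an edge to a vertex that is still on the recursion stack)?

j->k

DFS from k (visiting neighbors in alphabetical order); mark gray on enter, black on exit:
k gray
  a gray
    e gray
      l gray
      l black
    e black
    f gray
    f black
    g gray
      h gray
        d gray
          d→f: f black — skip
          d→l: l black — skip
        d black
        h→e: e black — skip
        j gray
          j→k: k is gray → back edge
First back edge: j → k.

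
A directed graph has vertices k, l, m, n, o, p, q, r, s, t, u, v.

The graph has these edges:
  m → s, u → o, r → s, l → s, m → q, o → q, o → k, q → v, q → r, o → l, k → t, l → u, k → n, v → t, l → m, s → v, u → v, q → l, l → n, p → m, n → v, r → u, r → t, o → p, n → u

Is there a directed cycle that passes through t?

t lies on a cycle iff there is a path from t back to itself.
Exploring from t, it never reaches itself; equivalently, its strongly connected component is a singleton.

No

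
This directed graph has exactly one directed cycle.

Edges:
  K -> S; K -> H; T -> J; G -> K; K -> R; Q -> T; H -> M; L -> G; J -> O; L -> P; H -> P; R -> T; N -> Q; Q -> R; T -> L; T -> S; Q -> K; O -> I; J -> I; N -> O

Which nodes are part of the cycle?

DFS with gray/black marking from T:
T gray
  S gray
  S black
  J gray
    O gray
      I gray
      I black
    O black
    J→I: I black — skip
  J black
  L gray
    G gray
      K gray
        H gray
          P gray
          P black
          M gray
          M black
        H black
        K→S: S black — skip
        R gray
          R→T: T is gray → back edge
Back edge closes the cycle T → L → G → K → R → T; its vertices are {G, K, L, R, T}.

G, K, L, R, T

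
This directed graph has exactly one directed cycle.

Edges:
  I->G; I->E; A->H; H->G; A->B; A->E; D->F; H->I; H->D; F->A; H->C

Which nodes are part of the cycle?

A, D, F, H

DFS with gray/black marking from A:
A gray
  H gray
    C gray
    C black
    I gray
      G gray
      G black
      E gray
      E black
    I black
    H→G: G black — skip
    D gray
      F gray
        F→A: A is gray → back edge
Back edge closes the cycle A → H → D → F → A; its vertices are {A, D, F, H}.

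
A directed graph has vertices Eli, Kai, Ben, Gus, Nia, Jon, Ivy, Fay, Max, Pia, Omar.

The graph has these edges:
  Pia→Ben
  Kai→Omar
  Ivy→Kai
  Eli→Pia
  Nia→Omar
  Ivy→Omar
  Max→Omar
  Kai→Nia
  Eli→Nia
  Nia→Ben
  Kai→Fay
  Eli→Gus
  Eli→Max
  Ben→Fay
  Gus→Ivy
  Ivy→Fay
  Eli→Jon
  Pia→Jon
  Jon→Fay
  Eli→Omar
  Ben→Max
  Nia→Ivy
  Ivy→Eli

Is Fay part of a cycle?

No

Fay lies on a cycle iff there is a path from Fay back to itself.
Exploring from Fay, it never reaches itself; equivalently, its strongly connected component is a singleton.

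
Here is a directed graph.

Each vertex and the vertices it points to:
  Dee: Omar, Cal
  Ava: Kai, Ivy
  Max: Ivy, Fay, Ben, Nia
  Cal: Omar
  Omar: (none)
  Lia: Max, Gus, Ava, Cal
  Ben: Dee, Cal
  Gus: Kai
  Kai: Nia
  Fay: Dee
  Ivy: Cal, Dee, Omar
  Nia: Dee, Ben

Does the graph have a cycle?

No

DFS with white/gray/black marking, starting from Ben:
Ben gray
  Dee gray
    Omar gray
    Omar black
    Cal gray
      Cal→Omar: Omar black — skip
    Cal black
  Dee black
  Ben→Cal: Cal black — skip
Ben black
Ava gray
  Kai gray
    Nia gray
      Nia→Dee: Dee black — skip
      Nia→Ben: Ben black — skip
    Nia black
  Kai black
  Ivy gray
    Ivy→Cal: Cal black — skip
    Ivy→Dee: Dee black — skip
    Ivy→Omar: Omar black — skip
  Ivy black
Ava black
Max gray
  Max→Ivy: Ivy black — skip
  Fay gray
    Fay→Dee: Dee black — skip
  Fay black
  Max→Ben: Ben black — skip
  Max→Nia: Nia black — skip
Max black
Lia gray
  Lia→Max: Max black — skip
  Gus gray
    Gus→Kai: Kai black — skip
  Gus black
  Lia→Ava: Ava black — skip
  Lia→Cal: Cal black — skip
Lia black
Every edge goes to a white or black vertex — no back edge, so the graph is acyclic.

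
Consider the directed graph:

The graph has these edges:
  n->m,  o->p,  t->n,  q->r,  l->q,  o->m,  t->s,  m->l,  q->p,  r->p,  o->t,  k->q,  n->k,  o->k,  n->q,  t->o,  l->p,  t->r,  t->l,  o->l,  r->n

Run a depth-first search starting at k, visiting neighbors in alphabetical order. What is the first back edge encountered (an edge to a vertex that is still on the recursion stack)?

n->k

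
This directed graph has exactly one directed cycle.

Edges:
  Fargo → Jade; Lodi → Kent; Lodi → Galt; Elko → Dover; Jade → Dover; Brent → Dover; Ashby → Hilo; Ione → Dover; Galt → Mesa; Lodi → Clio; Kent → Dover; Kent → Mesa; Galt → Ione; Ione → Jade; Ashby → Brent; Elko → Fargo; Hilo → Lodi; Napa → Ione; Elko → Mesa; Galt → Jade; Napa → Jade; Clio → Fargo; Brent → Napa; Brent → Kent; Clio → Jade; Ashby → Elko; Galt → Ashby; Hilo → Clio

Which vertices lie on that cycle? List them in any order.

Galt, Hilo, Lodi, Ashby

DFS with gray/black marking from Ashby:
Ashby gray
  Hilo gray
    Clio gray
      Fargo gray
        Jade gray
          Dover gray
          Dover black
        Jade black
      Fargo black
      Clio→Jade: Jade black — skip
    Clio black
    Lodi gray
      Lodi→Clio: Clio black — skip
      Kent gray
        Kent→Dover: Dover black — skip
        Mesa gray
        Mesa black
      Kent black
      Galt gray
        Galt→Jade: Jade black — skip
        Galt→Ashby: Ashby is gray → back edge
Back edge closes the cycle Ashby → Hilo → Lodi → Galt → Ashby; its vertices are {Galt, Hilo, Lodi, Ashby}.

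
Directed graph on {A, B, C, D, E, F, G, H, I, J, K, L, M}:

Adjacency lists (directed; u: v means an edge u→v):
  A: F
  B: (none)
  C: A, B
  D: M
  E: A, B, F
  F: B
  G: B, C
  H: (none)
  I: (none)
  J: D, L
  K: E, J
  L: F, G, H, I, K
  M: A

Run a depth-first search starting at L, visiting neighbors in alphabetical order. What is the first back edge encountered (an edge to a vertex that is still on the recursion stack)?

J→L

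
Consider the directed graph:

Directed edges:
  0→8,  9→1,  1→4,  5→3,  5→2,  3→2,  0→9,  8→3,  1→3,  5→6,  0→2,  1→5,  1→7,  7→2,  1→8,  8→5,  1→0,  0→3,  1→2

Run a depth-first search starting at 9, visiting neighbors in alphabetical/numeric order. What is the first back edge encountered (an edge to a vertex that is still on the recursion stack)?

0->9

DFS from 9 (visiting neighbors in alphabetical/numeric order); mark gray on enter, black on exit:
9 gray
  1 gray
    0 gray
      2 gray
      2 black
      3 gray
        3→2: 2 black — skip
      3 black
      8 gray
        8→3: 3 black — skip
        5 gray
          5→2: 2 black — skip
          5→3: 3 black — skip
          6 gray
          6 black
        5 black
      8 black
      0→9: 9 is gray → back edge
First back edge: 0 → 9.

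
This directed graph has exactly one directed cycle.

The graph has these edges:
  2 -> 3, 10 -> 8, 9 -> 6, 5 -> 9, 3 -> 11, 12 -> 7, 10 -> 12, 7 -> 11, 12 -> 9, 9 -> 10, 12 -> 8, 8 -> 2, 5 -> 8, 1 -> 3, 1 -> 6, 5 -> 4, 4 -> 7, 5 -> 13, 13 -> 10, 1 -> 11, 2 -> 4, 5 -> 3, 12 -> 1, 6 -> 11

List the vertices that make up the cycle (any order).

9, 10, 12

DFS with gray/black marking from 10:
10 gray
  12 gray
    7 gray
      11 gray
      11 black
    7 black
    8 gray
      2 gray
        3 gray
          3→11: 11 black — skip
        3 black
        4 gray
          4→7: 7 black — skip
        4 black
      2 black
    8 black
    9 gray
      6 gray
        6→11: 11 black — skip
      6 black
      9→10: 10 is gray → back edge
Back edge closes the cycle 10 → 12 → 9 → 10; its vertices are {9, 10, 12}.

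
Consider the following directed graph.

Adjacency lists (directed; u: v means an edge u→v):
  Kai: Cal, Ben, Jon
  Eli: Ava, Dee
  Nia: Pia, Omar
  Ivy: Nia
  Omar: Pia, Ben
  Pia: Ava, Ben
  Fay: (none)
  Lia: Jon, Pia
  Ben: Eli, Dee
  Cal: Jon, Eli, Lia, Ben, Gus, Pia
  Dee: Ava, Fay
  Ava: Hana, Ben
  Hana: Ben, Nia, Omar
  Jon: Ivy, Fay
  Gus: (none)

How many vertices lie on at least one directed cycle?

A vertex is on a directed cycle iff it belongs to a strongly connected component of size ≥ 2 (or has a self-loop).
The vertices on cycles are {Ava, Ben, Dee, Eli, Nia, Pia, Hana, Omar} — 8 in total.

8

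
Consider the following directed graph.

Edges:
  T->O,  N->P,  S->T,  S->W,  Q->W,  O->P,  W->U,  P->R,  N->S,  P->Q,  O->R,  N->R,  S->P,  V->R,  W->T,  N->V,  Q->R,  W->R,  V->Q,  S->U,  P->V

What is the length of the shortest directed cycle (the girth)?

For each vertex v, BFS finds the shortest path from v back to v.
The shortest such closed walk is W → T → O → P → Q → W, length 5.

5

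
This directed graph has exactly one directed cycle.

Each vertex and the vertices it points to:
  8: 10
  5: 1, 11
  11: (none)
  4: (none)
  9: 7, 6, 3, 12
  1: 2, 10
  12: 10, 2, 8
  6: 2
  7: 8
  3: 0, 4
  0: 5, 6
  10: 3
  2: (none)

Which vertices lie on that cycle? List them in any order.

0, 1, 3, 5, 10

DFS with gray/black marking from 3:
3 gray
  0 gray
    5 gray
      1 gray
        2 gray
        2 black
        10 gray
          10→3: 3 is gray → back edge
Back edge closes the cycle 3 → 0 → 5 → 1 → 10 → 3; its vertices are {0, 1, 3, 5, 10}.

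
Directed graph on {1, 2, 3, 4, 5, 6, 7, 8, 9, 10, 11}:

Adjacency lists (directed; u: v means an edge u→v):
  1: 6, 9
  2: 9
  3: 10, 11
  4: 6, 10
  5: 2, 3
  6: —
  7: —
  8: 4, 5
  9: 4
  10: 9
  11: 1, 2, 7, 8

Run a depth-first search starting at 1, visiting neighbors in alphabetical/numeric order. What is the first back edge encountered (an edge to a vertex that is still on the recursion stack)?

10→9

DFS from 1 (visiting neighbors in alphabetical/numeric order); mark gray on enter, black on exit:
1 gray
  6 gray
  6 black
  9 gray
    4 gray
      4→6: 6 black — skip
      10 gray
        10→9: 9 is gray → back edge
First back edge: 10 → 9.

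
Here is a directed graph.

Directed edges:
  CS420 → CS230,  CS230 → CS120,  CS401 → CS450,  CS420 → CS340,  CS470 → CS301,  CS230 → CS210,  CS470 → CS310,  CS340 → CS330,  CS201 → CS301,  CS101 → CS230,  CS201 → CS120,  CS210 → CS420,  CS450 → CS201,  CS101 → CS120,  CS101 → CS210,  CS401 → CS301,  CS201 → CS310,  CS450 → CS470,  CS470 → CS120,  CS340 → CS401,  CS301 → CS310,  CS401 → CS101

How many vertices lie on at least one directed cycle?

A vertex is on a directed cycle iff it belongs to a strongly connected component of size ≥ 2 (or has a self-loop).
The vertices on cycles are {CS101, CS210, CS230, CS340, CS401, CS420} — 6 in total.

6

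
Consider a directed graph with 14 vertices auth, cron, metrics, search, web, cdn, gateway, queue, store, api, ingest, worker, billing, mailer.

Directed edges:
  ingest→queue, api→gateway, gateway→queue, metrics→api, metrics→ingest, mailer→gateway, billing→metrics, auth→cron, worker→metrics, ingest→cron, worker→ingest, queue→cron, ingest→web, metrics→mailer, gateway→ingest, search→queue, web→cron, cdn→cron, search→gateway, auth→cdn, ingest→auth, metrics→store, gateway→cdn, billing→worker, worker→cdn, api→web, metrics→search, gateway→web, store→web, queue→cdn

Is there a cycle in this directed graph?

No

DFS with white/gray/black marking, starting from billing:
billing gray
  worker gray
    cdn gray
      cron gray
      cron black
    cdn black
    ingest gray
      ingest→cron: cron black — skip
      queue gray
        queue→cron: cron black — skip
        queue→cdn: cdn black — skip
      queue black
      web gray
        web→cron: cron black — skip
      web black
      auth gray
        auth→cron: cron black — skip
        auth→cdn: cdn black — skip
      auth black
    ingest black
    metrics gray
      metrics→ingest: ingest black — skip
      search gray
        gateway gray
          gateway→cdn: cdn black — skip
          gateway→web: web black — skip
          gateway→ingest: ingest black — skip
          gateway→queue: queue black — skip
        gateway black
        search→queue: queue black — skip
      search black
      mailer gray
        mailer→gateway: gateway black — skip
      mailer black
      store gray
        store→web: web black — skip
      store black
      api gray
        api→web: web black — skip
        api→gateway: gateway black — skip
      api black
    metrics black
  worker black
  billing→metrics: metrics black — skip
billing black
Every edge goes to a white or black vertex — no back edge, so the graph is acyclic.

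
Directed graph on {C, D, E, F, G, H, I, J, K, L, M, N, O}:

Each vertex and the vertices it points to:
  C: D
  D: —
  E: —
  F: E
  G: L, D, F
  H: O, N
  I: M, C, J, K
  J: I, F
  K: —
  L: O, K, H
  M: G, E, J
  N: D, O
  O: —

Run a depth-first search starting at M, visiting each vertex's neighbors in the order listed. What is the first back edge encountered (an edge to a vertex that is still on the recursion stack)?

DFS from M (visiting each vertex's neighbors in the order listed); mark gray on enter, black on exit:
M gray
  G gray
    L gray
      O gray
      O black
      K gray
      K black
      H gray
        H→O: O black — skip
        N gray
          D gray
          D black
          N→O: O black — skip
        N black
      H black
    L black
    G→D: D black — skip
    F gray
      E gray
      E black
    F black
  G black
  M→E: E black — skip
  J gray
    I gray
      I→M: M is gray → back edge
First back edge: I → M.

I→M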